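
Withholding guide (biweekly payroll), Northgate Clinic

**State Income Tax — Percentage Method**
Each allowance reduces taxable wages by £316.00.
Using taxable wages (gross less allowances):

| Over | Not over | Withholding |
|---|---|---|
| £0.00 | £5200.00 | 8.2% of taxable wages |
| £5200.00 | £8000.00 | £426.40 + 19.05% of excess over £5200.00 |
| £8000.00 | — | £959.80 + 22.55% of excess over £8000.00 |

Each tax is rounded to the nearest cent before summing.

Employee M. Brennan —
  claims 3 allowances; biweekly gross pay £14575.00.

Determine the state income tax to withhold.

State Income Tax: taxable = £14575.00 − 3×£316.00 = £13627.00
  £959.80 + 22.55% × (£13627.00 − £8000.00) = £959.80 + 22.55% × £5627.00 = £2228.69

£2228.69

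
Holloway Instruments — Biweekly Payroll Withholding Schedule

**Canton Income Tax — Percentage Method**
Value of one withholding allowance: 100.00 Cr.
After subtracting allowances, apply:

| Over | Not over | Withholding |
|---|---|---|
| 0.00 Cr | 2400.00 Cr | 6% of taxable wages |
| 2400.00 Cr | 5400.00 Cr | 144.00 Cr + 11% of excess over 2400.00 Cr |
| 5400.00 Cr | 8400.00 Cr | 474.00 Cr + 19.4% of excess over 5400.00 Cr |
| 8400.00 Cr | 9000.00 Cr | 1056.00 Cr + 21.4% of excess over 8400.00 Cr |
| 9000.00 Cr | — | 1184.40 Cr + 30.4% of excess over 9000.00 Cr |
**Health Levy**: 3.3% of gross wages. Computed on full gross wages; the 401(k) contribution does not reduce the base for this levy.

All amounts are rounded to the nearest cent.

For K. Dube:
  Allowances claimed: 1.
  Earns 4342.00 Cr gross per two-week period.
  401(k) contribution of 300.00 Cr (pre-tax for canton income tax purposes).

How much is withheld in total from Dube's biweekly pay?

Canton Income Tax: taxable = 4342.00 Cr − 300.00 Cr − 1×100.00 Cr = 3942.00 Cr
  144.00 Cr + 11% × (3942.00 Cr − 2400.00 Cr) = 144.00 Cr + 11% × 1542.00 Cr = 313.62 Cr
Health Levy: 3.3% × 4342.00 Cr = 143.29 Cr
Total: 313.62 Cr + 143.29 Cr = 456.91 Cr

456.91 Cr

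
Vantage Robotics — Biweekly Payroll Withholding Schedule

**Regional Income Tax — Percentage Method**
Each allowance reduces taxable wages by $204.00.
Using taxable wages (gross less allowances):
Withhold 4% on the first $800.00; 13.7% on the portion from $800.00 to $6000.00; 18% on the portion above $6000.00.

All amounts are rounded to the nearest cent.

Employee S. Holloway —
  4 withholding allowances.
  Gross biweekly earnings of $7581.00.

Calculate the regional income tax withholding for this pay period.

$882.10

Regional Income Tax: taxable = $7581.00 − 4×$204.00 = $6765.00
  $744.40 + 18% × ($6765.00 − $6000.00) = $744.40 + 18% × $765.00 = $882.10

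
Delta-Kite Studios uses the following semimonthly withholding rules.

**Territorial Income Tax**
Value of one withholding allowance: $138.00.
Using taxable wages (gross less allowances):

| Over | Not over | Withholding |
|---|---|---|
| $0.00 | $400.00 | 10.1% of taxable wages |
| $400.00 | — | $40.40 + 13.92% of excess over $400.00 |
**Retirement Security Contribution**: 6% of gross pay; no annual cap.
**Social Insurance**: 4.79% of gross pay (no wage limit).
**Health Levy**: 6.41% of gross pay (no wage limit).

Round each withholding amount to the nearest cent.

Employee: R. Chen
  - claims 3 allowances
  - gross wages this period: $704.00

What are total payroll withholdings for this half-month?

Territorial Income Tax: taxable = $704.00 − 3×$138.00 = $290.00
  10.1% × $290.00 = $29.29
Retirement Security Contribution: 6% × $704.00 = $42.24
Social Insurance: 4.79% × $704.00 = $33.72
Health Levy: 6.41% × $704.00 = $45.13
Total: $29.29 + $42.24 + $33.72 + $45.13 = $150.38

$150.38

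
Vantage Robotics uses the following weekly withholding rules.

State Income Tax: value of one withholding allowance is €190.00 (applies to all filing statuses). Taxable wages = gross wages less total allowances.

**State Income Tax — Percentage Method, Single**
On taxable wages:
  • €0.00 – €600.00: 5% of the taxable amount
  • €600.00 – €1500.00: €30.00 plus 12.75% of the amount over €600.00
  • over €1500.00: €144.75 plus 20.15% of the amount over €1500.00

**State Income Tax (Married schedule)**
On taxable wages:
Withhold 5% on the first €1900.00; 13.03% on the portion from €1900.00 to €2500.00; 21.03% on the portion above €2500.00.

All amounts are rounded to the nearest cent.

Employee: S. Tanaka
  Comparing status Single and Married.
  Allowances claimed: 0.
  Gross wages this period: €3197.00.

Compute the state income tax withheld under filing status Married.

State Income Tax (Married): taxable = €3197.00
  €173.18 + 21.03% × (€3197.00 − €2500.00) = €173.18 + 21.03% × €697.00 = €319.76

€319.76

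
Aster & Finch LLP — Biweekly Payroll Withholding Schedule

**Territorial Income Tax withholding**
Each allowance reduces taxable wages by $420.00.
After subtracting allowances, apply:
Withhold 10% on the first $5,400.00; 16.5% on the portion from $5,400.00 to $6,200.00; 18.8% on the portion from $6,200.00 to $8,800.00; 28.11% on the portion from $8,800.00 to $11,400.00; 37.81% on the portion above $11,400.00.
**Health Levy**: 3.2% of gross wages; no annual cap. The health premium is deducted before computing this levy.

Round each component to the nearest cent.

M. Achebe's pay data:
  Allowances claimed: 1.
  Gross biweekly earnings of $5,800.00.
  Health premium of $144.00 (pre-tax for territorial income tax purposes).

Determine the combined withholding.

Territorial Income Tax: taxable = $5,800.00 − $144.00 − 1×$420.00 = $5,236.00
  10% × $5,236.00 = $523.60
Health Levy: 3.2% × $5,656.00 = $180.99
Total: $523.60 + $180.99 = $704.59

$704.59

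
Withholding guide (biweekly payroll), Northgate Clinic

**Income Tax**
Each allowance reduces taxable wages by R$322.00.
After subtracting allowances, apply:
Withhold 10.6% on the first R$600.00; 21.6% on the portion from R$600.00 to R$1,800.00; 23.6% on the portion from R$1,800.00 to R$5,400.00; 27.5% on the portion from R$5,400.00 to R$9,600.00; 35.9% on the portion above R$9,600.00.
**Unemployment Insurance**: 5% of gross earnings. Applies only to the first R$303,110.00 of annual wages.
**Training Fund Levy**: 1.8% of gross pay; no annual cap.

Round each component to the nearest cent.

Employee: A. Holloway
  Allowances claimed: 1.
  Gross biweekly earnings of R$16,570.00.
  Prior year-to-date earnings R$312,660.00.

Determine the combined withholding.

R$5,012.29

Income Tax: taxable = R$16,570.00 − 1×R$322.00 = R$16,248.00
  R$2,327.40 + 35.9% × (R$16,248.00 − R$9,600.00) = R$2,327.40 + 35.9% × R$6,648.00 = R$4,714.03
Unemployment Insurance: YTD R$312,660.00 ≥ cap R$303,110.00 → R$0.00
Training Fund Levy: 1.8% × R$16,570.00 = R$298.26
Total: R$4,714.03 + R$0.00 + R$298.26 = R$5,012.29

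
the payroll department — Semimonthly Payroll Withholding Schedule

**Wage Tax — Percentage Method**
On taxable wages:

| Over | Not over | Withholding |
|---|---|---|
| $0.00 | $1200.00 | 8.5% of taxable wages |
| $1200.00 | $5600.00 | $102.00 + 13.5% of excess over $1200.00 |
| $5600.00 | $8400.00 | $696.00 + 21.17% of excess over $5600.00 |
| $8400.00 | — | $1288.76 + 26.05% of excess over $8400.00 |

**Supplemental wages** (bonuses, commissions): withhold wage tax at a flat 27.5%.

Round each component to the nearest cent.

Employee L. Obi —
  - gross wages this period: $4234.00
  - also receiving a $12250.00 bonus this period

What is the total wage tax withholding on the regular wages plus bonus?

$3880.34

Wage Tax: taxable = $4234.00
  $102.00 + 13.5% × ($4234.00 − $1200.00) = $102.00 + 13.5% × $3034.00 = $511.59
Supplemental (27.5% flat on bonus): 27.5% × $12250.00 = $3368.75
Total wage tax: $511.59 + $3368.75 = $3880.34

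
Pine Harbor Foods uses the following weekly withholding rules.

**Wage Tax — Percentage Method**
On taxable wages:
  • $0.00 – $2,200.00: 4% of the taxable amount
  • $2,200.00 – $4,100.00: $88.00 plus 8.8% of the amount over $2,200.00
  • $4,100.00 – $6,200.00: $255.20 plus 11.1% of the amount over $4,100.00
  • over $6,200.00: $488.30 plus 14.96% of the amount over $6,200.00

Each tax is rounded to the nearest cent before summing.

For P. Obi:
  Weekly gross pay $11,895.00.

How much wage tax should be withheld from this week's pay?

$1,340.27

Wage Tax: taxable = $11,895.00
  $488.30 + 14.96% × ($11,895.00 − $6,200.00) = $488.30 + 14.96% × $5,695.00 = $1,340.27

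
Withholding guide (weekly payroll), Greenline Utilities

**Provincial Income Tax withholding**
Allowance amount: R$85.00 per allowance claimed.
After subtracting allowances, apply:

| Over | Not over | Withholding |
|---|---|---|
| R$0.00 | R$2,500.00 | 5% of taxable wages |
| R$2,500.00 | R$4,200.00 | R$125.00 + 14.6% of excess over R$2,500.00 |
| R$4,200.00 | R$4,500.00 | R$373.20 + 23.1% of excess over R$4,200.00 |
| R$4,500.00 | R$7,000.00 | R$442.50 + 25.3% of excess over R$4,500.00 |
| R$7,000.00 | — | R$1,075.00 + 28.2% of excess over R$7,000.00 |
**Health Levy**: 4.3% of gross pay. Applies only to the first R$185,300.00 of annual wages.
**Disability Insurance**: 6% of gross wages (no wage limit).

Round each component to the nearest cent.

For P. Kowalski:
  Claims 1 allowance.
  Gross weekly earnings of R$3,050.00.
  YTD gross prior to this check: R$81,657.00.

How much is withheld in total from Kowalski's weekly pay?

R$507.04

Provincial Income Tax: taxable = R$3,050.00 − 1×R$85.00 = R$2,965.00
  R$125.00 + 14.6% × (R$2,965.00 − R$2,500.00) = R$125.00 + 14.6% × R$465.00 = R$192.89
Health Levy: 4.3% × R$3,050.00 = R$131.15
Disability Insurance: 6% × R$3,050.00 = R$183.00
Total: R$192.89 + R$131.15 + R$183.00 = R$507.04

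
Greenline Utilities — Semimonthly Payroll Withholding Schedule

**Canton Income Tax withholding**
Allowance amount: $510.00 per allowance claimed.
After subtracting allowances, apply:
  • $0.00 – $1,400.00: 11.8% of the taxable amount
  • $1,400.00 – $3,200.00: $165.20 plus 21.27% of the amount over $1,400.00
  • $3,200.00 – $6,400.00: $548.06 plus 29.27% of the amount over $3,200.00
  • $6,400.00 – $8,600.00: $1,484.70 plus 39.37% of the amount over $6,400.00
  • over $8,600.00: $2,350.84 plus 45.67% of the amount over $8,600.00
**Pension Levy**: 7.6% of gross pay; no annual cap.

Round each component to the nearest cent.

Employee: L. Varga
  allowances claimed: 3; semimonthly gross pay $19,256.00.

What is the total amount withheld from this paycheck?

Canton Income Tax: taxable = $19,256.00 − 3×$510.00 = $17,726.00
  $2,350.84 + 45.67% × ($17,726.00 − $8,600.00) = $2,350.84 + 45.67% × $9,126.00 = $6,518.68
Pension Levy: 7.6% × $19,256.00 = $1,463.46
Total: $6,518.68 + $1,463.46 = $7,982.14

$7,982.14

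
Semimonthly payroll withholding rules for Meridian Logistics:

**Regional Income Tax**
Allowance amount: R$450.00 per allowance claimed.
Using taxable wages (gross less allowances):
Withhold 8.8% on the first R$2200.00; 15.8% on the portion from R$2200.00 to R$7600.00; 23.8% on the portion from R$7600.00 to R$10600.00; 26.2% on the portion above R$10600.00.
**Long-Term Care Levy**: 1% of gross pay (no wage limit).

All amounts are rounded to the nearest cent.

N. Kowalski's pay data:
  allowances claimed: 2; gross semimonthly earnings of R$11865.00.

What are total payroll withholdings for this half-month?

R$1975.08

Regional Income Tax: taxable = R$11865.00 − 2×R$450.00 = R$10965.00
  R$1760.80 + 26.2% × (R$10965.00 − R$10600.00) = R$1760.80 + 26.2% × R$365.00 = R$1856.43
Long-Term Care Levy: 1% × R$11865.00 = R$118.65
Total: R$1856.43 + R$118.65 = R$1975.08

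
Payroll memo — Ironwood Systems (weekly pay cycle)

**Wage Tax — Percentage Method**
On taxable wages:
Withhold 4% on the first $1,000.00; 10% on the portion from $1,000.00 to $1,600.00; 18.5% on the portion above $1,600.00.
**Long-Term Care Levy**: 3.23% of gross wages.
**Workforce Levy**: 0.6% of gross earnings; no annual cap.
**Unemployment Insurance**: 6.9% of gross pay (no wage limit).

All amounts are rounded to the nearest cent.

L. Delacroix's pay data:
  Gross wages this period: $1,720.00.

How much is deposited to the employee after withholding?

$1,413.24

Wage Tax: taxable = $1,720.00
  $100.00 + 18.5% × ($1,720.00 − $1,600.00) = $100.00 + 18.5% × $120.00 = $122.20
Long-Term Care Levy: 3.23% × $1,720.00 = $55.56
Workforce Levy: 0.6% × $1,720.00 = $10.32
Unemployment Insurance: 6.9% × $1,720.00 = $118.68
Total withheld: $122.20 + $55.56 + $10.32 + $118.68 = $306.76
Net pay: $1,720.00 − $306.76 = $1,413.24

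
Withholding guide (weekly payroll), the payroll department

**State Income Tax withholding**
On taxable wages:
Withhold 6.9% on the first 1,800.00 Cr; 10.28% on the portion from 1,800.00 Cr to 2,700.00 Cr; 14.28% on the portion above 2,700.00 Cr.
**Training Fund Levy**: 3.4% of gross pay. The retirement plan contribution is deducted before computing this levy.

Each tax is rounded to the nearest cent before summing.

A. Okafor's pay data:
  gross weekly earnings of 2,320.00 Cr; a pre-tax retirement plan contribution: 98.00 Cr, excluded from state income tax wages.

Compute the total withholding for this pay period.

243.13 Cr

State Income Tax: taxable = 2,320.00 Cr − 98.00 Cr = 2,222.00 Cr
  124.20 Cr + 10.28% × (2,222.00 Cr − 1,800.00 Cr) = 124.20 Cr + 10.28% × 422.00 Cr = 167.58 Cr
Training Fund Levy: 3.4% × 2,222.00 Cr = 75.55 Cr
Total: 167.58 Cr + 75.55 Cr = 243.13 Cr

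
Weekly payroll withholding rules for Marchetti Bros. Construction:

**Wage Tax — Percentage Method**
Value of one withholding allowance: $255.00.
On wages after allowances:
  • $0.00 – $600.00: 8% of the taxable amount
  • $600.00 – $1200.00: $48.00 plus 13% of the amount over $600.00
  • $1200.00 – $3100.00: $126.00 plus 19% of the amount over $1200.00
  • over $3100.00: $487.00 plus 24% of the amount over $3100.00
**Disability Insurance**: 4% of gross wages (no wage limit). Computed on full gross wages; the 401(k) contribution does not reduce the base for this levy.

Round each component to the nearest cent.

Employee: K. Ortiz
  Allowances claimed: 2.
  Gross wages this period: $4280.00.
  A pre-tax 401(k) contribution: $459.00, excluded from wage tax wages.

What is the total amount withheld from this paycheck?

$708.84

Wage Tax: taxable = $4280.00 − $459.00 − 2×$255.00 = $3311.00
  $487.00 + 24% × ($3311.00 − $3100.00) = $487.00 + 24% × $211.00 = $537.64
Disability Insurance: 4% × $4280.00 = $171.20
Total: $537.64 + $171.20 = $708.84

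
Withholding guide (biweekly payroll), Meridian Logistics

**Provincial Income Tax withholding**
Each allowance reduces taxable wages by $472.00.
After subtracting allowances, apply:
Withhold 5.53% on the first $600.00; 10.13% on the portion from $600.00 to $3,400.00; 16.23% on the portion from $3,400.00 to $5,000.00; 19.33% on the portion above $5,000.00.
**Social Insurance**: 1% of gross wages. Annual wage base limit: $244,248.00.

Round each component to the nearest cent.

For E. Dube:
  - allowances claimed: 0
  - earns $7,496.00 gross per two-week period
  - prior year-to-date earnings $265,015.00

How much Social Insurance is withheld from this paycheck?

$0.00

Social Insurance: YTD $265,015.00 ≥ cap $244,248.00 → $0.00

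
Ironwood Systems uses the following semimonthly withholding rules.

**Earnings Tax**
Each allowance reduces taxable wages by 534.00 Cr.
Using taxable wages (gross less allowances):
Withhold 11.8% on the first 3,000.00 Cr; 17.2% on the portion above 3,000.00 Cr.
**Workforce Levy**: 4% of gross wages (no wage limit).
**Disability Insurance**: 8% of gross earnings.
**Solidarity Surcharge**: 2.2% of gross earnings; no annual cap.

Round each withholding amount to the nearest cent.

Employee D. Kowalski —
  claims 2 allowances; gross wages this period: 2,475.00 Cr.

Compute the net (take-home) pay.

1,957.52 Cr

Earnings Tax: taxable = 2,475.00 Cr − 2×534.00 Cr = 1,407.00 Cr
  11.8% × 1,407.00 Cr = 166.03 Cr
Workforce Levy: 4% × 2,475.00 Cr = 99.00 Cr
Disability Insurance: 8% × 2,475.00 Cr = 198.00 Cr
Solidarity Surcharge: 2.2% × 2,475.00 Cr = 54.45 Cr
Total withheld: 166.03 Cr + 99.00 Cr + 198.00 Cr + 54.45 Cr = 517.48 Cr
Net pay: 2,475.00 Cr − 517.48 Cr = 1,957.52 Cr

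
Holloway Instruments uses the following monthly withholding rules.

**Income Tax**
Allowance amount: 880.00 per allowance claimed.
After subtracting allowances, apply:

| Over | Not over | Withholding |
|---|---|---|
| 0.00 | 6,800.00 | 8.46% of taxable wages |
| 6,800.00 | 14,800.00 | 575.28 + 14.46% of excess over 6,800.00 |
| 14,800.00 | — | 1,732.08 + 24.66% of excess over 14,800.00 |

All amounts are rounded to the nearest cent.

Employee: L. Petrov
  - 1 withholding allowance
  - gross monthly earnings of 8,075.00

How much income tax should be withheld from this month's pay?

632.40

Income Tax: taxable = 8,075.00 − 1×880.00 = 7,195.00
  575.28 + 14.46% × (7,195.00 − 6,800.00) = 575.28 + 14.46% × 395.00 = 632.40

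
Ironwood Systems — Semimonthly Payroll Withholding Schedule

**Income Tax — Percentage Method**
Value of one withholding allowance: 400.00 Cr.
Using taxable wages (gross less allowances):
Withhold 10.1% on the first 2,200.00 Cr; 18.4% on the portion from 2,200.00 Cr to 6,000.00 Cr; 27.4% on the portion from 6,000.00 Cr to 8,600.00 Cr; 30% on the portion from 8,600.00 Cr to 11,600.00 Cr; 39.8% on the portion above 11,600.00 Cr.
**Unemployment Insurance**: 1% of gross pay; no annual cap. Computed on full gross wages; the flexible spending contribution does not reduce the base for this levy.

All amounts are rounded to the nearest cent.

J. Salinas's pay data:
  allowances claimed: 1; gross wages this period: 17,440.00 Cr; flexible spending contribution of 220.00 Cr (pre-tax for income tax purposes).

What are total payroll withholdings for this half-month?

4,785.76 Cr

Income Tax: taxable = 17,440.00 Cr − 220.00 Cr − 1×400.00 Cr = 16,820.00 Cr
  2,533.80 Cr + 39.8% × (16,820.00 Cr − 11,600.00 Cr) = 2,533.80 Cr + 39.8% × 5,220.00 Cr = 4,611.36 Cr
Unemployment Insurance: 1% × 17,440.00 Cr = 174.40 Cr
Total: 4,611.36 Cr + 174.40 Cr = 4,785.76 Cr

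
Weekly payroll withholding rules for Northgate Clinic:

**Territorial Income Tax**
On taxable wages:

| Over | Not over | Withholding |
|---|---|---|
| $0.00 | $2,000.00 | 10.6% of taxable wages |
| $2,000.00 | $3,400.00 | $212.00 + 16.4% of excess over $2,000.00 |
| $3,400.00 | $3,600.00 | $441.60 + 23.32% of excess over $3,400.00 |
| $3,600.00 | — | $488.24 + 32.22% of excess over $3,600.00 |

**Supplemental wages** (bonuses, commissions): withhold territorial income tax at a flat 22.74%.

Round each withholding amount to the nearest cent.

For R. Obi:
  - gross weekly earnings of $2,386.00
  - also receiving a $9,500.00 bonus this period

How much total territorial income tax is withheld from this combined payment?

$2,435.60

Territorial Income Tax: taxable = $2,386.00
  $212.00 + 16.4% × ($2,386.00 − $2,000.00) = $212.00 + 16.4% × $386.00 = $275.30
Supplemental (22.74% flat on bonus): 22.74% × $9,500.00 = $2,160.30
Total territorial income tax: $275.30 + $2,160.30 = $2,435.60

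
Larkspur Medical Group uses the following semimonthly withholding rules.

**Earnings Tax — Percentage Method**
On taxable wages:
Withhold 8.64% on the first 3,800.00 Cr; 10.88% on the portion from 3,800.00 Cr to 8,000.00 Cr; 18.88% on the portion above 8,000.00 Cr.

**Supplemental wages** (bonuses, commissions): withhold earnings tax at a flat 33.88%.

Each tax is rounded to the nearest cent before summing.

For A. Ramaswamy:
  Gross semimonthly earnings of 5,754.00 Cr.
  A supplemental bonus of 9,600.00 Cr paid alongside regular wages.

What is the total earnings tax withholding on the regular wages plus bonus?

3,793.40 Cr

Earnings Tax: taxable = 5,754.00 Cr
  328.32 Cr + 10.88% × (5,754.00 Cr − 3,800.00 Cr) = 328.32 Cr + 10.88% × 1,954.00 Cr = 540.92 Cr
Supplemental (33.88% flat on bonus): 33.88% × 9,600.00 Cr = 3,252.48 Cr
Total earnings tax: 540.92 Cr + 3,252.48 Cr = 3,793.40 Cr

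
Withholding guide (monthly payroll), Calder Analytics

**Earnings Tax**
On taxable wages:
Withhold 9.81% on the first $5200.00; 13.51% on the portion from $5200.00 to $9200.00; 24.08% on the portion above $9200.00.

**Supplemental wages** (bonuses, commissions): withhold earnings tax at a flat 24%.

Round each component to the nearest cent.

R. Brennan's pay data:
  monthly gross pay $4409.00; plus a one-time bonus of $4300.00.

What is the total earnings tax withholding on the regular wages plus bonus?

Earnings Tax: taxable = $4409.00
  9.81% × $4409.00 = $432.52
Supplemental (24% flat on bonus): 24% × $4300.00 = $1032.00
Total earnings tax: $432.52 + $1032.00 = $1464.52

$1464.52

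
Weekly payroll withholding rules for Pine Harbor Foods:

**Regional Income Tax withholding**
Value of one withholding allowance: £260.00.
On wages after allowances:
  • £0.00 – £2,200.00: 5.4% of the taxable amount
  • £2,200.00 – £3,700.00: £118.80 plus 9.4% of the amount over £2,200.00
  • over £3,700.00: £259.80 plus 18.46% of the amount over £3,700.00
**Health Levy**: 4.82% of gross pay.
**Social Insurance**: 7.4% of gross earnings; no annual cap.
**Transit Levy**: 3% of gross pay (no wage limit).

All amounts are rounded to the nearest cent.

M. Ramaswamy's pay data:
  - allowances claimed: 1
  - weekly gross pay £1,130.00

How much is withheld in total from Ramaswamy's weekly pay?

Regional Income Tax: taxable = £1,130.00 − 1×£260.00 = £870.00
  5.4% × £870.00 = £46.98
Health Levy: 4.82% × £1,130.00 = £54.47
Social Insurance: 7.4% × £1,130.00 = £83.62
Transit Levy: 3% × £1,130.00 = £33.90
Total: £46.98 + £54.47 + £83.62 + £33.90 = £218.97

£218.97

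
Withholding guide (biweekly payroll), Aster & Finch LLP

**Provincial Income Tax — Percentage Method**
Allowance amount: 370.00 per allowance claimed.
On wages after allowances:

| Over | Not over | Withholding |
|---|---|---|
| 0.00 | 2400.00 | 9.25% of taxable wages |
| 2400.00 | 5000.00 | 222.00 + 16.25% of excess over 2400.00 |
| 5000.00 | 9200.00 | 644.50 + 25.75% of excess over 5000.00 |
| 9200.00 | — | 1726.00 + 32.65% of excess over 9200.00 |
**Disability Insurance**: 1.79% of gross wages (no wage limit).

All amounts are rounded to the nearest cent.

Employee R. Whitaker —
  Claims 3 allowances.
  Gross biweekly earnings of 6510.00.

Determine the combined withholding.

Provincial Income Tax: taxable = 6510.00 − 3×370.00 = 5400.00
  644.50 + 25.75% × (5400.00 − 5000.00) = 644.50 + 25.75% × 400.00 = 747.50
Disability Insurance: 1.79% × 6510.00 = 116.53
Total: 747.50 + 116.53 = 864.03

864.03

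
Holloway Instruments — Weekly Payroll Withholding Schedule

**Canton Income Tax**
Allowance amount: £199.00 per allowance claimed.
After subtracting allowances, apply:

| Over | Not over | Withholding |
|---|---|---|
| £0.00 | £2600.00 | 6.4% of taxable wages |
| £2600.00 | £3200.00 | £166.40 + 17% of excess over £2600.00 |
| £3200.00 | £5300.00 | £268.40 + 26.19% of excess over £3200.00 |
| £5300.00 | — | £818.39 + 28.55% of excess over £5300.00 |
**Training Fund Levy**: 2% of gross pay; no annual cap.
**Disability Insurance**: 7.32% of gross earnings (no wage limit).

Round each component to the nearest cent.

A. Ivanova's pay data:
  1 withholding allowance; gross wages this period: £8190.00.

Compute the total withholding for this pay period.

£2349.98

Canton Income Tax: taxable = £8190.00 − 1×£199.00 = £7991.00
  £818.39 + 28.55% × (£7991.00 − £5300.00) = £818.39 + 28.55% × £2691.00 = £1586.67
Training Fund Levy: 2% × £8190.00 = £163.80
Disability Insurance: 7.32% × £8190.00 = £599.51
Total: £1586.67 + £163.80 + £599.51 = £2349.98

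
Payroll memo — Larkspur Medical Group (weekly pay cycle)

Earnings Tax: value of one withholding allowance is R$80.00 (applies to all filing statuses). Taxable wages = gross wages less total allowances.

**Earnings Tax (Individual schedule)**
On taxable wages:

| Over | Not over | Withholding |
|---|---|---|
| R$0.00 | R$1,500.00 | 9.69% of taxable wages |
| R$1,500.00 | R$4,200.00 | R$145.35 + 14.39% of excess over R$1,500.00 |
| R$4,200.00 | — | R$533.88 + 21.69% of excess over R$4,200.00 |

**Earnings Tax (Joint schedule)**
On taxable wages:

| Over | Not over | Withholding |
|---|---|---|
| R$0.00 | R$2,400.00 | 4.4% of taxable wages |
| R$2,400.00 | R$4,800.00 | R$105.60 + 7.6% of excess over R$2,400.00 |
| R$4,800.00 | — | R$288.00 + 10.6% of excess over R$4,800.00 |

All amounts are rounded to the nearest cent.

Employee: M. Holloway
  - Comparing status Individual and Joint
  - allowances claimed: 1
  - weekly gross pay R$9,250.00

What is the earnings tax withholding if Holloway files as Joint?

R$751.22

Earnings Tax (Joint): taxable = R$9,250.00 − 1×R$80.00 = R$9,170.00
  R$288.00 + 10.6% × (R$9,170.00 − R$4,800.00) = R$288.00 + 10.6% × R$4,370.00 = R$751.22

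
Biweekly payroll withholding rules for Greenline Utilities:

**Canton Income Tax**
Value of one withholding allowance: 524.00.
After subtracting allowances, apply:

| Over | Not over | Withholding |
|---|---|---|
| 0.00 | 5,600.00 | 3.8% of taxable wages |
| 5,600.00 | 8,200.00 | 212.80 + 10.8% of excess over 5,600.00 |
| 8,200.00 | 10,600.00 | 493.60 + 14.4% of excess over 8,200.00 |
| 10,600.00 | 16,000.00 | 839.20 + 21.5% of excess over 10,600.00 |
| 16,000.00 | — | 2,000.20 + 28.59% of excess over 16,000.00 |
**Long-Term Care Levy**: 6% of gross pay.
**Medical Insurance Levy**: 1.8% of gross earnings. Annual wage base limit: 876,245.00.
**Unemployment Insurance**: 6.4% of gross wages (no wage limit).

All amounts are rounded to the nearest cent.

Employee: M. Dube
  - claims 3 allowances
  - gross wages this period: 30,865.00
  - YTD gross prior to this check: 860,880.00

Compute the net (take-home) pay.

Canton Income Tax: taxable = 30,865.00 − 3×524.00 = 29,293.00
  2,000.20 + 28.59% × (29,293.00 − 16,000.00) = 2,000.20 + 28.59% × 13,293.00 = 5,800.67
Long-Term Care Levy: 6% × 30,865.00 = 1,851.90
Medical Insurance Levy: cap 876,245.00 − YTD 860,880.00 = 15,365.00 subject; 1.8% × 15,365.00 = 276.57
Unemployment Insurance: 6.4% × 30,865.00 = 1,975.36
Total withheld: 5,800.67 + 1,851.90 + 276.57 + 1,975.36 = 9,904.50
Net pay: 30,865.00 − 9,904.50 = 20,960.50

20,960.50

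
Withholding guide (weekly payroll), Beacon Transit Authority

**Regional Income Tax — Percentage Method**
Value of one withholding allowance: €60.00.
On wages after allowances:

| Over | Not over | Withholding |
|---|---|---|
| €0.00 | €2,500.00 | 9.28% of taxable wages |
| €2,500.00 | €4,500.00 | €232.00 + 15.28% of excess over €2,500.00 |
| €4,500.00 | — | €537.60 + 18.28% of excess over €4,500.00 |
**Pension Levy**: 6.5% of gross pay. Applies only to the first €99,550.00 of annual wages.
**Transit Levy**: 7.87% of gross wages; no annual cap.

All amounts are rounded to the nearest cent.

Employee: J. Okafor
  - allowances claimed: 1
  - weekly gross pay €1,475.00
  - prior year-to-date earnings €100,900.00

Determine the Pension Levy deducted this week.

Pension Levy: YTD €100,900.00 ≥ cap €99,550.00 → €0.00

€0.00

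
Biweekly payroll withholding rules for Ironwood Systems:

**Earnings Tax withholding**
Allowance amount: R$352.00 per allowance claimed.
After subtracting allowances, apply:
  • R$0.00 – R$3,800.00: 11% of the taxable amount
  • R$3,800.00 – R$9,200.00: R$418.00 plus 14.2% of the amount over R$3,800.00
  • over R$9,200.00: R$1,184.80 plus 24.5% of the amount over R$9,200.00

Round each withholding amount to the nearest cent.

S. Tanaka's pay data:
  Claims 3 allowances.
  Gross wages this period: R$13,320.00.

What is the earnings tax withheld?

R$1,935.48

Earnings Tax: taxable = R$13,320.00 − 3×R$352.00 = R$12,264.00
  R$1,184.80 + 24.5% × (R$12,264.00 − R$9,200.00) = R$1,184.80 + 24.5% × R$3,064.00 = R$1,935.48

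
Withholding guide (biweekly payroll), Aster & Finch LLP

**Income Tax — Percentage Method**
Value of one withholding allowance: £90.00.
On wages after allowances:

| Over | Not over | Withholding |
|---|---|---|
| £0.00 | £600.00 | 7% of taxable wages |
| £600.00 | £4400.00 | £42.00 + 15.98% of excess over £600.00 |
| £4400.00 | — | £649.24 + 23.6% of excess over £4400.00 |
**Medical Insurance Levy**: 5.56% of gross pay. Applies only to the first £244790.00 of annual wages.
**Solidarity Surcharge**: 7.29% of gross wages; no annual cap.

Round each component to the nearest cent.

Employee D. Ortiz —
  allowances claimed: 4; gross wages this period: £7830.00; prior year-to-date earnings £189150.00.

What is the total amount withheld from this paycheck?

Income Tax: taxable = £7830.00 − 4×£90.00 = £7470.00
  £649.24 + 23.6% × (£7470.00 − £4400.00) = £649.24 + 23.6% × £3070.00 = £1373.76
Medical Insurance Levy: 5.56% × £7830.00 = £435.35
Solidarity Surcharge: 7.29% × £7830.00 = £570.81
Total: £1373.76 + £435.35 + £570.81 = £2379.92

£2379.92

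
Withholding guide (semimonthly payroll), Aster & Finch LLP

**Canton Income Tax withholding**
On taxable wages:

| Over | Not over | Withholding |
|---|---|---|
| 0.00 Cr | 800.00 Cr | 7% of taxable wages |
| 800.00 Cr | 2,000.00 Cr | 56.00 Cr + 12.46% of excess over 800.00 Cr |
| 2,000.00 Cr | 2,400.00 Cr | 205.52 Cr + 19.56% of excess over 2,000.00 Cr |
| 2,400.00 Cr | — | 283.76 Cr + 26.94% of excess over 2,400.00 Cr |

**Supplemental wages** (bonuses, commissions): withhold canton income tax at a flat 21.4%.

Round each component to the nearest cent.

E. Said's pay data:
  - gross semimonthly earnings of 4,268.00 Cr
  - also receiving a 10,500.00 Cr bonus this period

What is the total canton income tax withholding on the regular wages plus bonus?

3,034.00 Cr

Canton Income Tax: taxable = 4,268.00 Cr
  283.76 Cr + 26.94% × (4,268.00 Cr − 2,400.00 Cr) = 283.76 Cr + 26.94% × 1,868.00 Cr = 787.00 Cr
Supplemental (21.4% flat on bonus): 21.4% × 10,500.00 Cr = 2,247.00 Cr
Total canton income tax: 787.00 Cr + 2,247.00 Cr = 3,034.00 Cr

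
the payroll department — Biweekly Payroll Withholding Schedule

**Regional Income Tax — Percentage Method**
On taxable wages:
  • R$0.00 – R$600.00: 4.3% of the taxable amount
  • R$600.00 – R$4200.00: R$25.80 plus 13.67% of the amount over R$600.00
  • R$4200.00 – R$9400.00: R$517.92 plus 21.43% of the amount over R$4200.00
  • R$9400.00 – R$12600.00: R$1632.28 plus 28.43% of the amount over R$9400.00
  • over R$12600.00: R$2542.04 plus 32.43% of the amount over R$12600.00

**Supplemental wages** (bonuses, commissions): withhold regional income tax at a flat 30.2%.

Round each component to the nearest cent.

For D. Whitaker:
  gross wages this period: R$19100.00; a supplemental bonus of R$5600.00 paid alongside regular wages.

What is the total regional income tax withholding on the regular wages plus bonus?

R$6341.19

Regional Income Tax: taxable = R$19100.00
  R$2542.04 + 32.43% × (R$19100.00 − R$12600.00) = R$2542.04 + 32.43% × R$6500.00 = R$4649.99
Supplemental (30.2% flat on bonus): 30.2% × R$5600.00 = R$1691.20
Total regional income tax: R$4649.99 + R$1691.20 = R$6341.19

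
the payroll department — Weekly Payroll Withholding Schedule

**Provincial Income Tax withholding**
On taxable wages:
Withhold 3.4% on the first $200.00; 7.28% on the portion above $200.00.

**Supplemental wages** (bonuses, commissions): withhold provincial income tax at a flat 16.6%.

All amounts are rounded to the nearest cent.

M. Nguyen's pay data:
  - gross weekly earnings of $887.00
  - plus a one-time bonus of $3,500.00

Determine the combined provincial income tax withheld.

$637.81

Provincial Income Tax: taxable = $887.00
  $6.80 + 7.28% × ($887.00 − $200.00) = $6.80 + 7.28% × $687.00 = $56.81
Supplemental (16.6% flat on bonus): 16.6% × $3,500.00 = $581.00
Total provincial income tax: $56.81 + $581.00 = $637.81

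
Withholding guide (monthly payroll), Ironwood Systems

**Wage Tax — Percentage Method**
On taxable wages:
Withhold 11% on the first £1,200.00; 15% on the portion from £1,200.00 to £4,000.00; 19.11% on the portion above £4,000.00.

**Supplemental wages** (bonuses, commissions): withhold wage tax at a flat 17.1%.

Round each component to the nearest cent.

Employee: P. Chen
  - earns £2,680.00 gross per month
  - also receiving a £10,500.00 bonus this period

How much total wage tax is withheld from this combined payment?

£2,149.50

Wage Tax: taxable = £2,680.00
  £132.00 + 15% × (£2,680.00 − £1,200.00) = £132.00 + 15% × £1,480.00 = £354.00
Supplemental (17.1% flat on bonus): 17.1% × £10,500.00 = £1,795.50
Total wage tax: £354.00 + £1,795.50 = £2,149.50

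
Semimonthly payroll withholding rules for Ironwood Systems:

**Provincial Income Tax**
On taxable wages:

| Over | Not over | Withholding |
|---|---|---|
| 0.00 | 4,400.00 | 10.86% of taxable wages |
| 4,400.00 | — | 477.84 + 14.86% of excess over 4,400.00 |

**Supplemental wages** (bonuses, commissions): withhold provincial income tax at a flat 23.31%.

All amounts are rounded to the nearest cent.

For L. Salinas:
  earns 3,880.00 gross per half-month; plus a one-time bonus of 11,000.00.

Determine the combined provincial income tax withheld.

2,985.47

Provincial Income Tax: taxable = 3,880.00
  10.86% × 3,880.00 = 421.37
Supplemental (23.31% flat on bonus): 23.31% × 11,000.00 = 2,564.10
Total provincial income tax: 421.37 + 2,564.10 = 2,985.47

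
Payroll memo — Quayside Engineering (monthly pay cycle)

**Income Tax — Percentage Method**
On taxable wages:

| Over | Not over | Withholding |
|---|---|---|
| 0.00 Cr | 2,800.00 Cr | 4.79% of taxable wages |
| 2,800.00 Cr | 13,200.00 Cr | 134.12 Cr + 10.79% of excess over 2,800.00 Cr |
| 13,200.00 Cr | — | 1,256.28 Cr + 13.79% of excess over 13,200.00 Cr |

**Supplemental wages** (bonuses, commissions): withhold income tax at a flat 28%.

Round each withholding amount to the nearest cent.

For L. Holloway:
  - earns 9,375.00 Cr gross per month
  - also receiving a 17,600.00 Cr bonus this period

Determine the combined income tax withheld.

5,771.56 Cr

Income Tax: taxable = 9,375.00 Cr
  134.12 Cr + 10.79% × (9,375.00 Cr − 2,800.00 Cr) = 134.12 Cr + 10.79% × 6,575.00 Cr = 843.56 Cr
Supplemental (28% flat on bonus): 28% × 17,600.00 Cr = 4,928.00 Cr
Total income tax: 843.56 Cr + 4,928.00 Cr = 5,771.56 Cr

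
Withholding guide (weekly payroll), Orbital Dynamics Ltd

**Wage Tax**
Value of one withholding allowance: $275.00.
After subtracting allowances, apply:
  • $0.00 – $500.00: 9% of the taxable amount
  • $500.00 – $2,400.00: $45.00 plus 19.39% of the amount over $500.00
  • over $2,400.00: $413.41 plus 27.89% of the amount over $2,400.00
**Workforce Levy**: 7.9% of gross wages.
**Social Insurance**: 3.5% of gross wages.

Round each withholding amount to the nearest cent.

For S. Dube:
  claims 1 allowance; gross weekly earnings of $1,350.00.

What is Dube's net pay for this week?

Wage Tax: taxable = $1,350.00 − 1×$275.00 = $1,075.00
  $45.00 + 19.39% × ($1,075.00 − $500.00) = $45.00 + 19.39% × $575.00 = $156.49
Workforce Levy: 7.9% × $1,350.00 = $106.65
Social Insurance: 3.5% × $1,350.00 = $47.25
Total withheld: $156.49 + $106.65 + $47.25 = $310.39
Net pay: $1,350.00 − $310.39 = $1,039.61

$1,039.61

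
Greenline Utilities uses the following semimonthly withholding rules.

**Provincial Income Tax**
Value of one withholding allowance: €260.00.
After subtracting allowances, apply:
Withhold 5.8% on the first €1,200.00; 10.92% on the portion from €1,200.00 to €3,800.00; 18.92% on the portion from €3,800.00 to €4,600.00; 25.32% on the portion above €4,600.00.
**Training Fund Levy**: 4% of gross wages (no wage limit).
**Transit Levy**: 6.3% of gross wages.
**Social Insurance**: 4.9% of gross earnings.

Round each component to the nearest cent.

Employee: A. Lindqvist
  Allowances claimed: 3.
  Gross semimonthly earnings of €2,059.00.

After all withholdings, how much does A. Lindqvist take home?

€1,667.80

Provincial Income Tax: taxable = €2,059.00 − 3×€260.00 = €1,279.00
  €69.60 + 10.92% × (€1,279.00 − €1,200.00) = €69.60 + 10.92% × €79.00 = €78.23
Training Fund Levy: 4% × €2,059.00 = €82.36
Transit Levy: 6.3% × €2,059.00 = €129.72
Social Insurance: 4.9% × €2,059.00 = €100.89
Total withheld: €78.23 + €82.36 + €129.72 + €100.89 = €391.20
Net pay: €2,059.00 − €391.20 = €1,667.80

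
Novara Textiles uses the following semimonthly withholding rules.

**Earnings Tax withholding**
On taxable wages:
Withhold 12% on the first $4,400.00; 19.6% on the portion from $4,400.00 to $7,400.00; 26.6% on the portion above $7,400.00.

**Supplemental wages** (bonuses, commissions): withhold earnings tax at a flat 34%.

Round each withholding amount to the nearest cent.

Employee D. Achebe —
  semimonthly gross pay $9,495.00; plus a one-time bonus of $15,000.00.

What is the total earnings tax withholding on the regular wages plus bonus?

$6,773.27

Earnings Tax: taxable = $9,495.00
  $1,116.00 + 26.6% × ($9,495.00 − $7,400.00) = $1,116.00 + 26.6% × $2,095.00 = $1,673.27
Supplemental (34% flat on bonus): 34% × $15,000.00 = $5,100.00
Total earnings tax: $1,673.27 + $5,100.00 = $6,773.27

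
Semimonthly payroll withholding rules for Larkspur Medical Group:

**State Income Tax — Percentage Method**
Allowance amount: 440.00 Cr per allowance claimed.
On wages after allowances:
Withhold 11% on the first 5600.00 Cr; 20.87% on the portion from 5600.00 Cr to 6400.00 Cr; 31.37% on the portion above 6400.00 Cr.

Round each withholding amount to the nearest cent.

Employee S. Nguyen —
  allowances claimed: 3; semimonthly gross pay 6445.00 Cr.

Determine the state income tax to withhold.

State Income Tax: taxable = 6445.00 Cr − 3×440.00 Cr = 5125.00 Cr
  11% × 5125.00 Cr = 563.75 Cr

563.75 Cr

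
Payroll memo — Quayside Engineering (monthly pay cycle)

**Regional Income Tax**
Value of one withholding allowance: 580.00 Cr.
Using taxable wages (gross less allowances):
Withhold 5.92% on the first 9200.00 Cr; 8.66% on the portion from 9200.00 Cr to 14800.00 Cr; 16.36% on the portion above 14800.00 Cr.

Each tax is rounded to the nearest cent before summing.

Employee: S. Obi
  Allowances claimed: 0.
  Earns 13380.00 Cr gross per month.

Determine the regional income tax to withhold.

Regional Income Tax: taxable = 13380.00 Cr
  544.64 Cr + 8.66% × (13380.00 Cr − 9200.00 Cr) = 544.64 Cr + 8.66% × 4180.00 Cr = 906.63 Cr

906.63 Cr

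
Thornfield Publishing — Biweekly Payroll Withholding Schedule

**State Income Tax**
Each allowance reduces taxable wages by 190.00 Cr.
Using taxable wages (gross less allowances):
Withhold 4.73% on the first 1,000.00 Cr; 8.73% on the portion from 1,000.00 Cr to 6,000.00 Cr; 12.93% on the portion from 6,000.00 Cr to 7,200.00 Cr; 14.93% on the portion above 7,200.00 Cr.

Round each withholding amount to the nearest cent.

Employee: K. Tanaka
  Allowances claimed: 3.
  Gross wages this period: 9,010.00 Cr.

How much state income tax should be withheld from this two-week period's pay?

824.09 Cr

State Income Tax: taxable = 9,010.00 Cr − 3×190.00 Cr = 8,440.00 Cr
  638.96 Cr + 14.93% × (8,440.00 Cr − 7,200.00 Cr) = 638.96 Cr + 14.93% × 1,240.00 Cr = 824.09 Cr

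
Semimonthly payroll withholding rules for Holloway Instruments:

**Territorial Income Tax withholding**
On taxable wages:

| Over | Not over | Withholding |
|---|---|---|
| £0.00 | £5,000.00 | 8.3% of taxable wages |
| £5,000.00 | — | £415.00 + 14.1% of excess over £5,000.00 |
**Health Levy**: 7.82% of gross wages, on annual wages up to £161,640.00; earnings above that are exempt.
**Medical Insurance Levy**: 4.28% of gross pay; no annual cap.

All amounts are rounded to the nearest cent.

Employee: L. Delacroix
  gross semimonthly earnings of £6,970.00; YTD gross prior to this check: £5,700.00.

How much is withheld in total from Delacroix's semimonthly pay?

£1,536.14

Territorial Income Tax: taxable = £6,970.00
  £415.00 + 14.1% × (£6,970.00 − £5,000.00) = £415.00 + 14.1% × £1,970.00 = £692.77
Health Levy: 7.82% × £6,970.00 = £545.05
Medical Insurance Levy: 4.28% × £6,970.00 = £298.32
Total: £692.77 + £545.05 + £298.32 = £1,536.14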